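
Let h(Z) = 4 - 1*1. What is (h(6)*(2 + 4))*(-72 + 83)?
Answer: 198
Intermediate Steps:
h(Z) = 3 (h(Z) = 4 - 1 = 3)
(h(6)*(2 + 4))*(-72 + 83) = (3*(2 + 4))*(-72 + 83) = (3*6)*11 = 18*11 = 198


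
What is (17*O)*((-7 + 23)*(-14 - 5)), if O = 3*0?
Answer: 0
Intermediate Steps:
O = 0
(17*O)*((-7 + 23)*(-14 - 5)) = (17*0)*((-7 + 23)*(-14 - 5)) = 0*(16*(-19)) = 0*(-304) = 0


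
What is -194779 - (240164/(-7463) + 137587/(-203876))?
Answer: -296311436796607/1521526588 ≈ -1.9475e+5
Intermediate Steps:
-194779 - (240164/(-7463) + 137587/(-203876)) = -194779 - (240164*(-1/7463) + 137587*(-1/203876)) = -194779 - (-240164/7463 - 137587/203876) = -194779 - 1*(-49990487445/1521526588) = -194779 + 49990487445/1521526588 = -296311436796607/1521526588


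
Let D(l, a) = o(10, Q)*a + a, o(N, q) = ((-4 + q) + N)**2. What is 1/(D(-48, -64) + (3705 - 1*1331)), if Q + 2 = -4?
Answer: 1/2310 ≈ 0.00043290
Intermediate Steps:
Q = -6 (Q = -2 - 4 = -6)
o(N, q) = (-4 + N + q)**2
D(l, a) = a (D(l, a) = (-4 + 10 - 6)**2*a + a = 0**2*a + a = 0*a + a = 0 + a = a)
1/(D(-48, -64) + (3705 - 1*1331)) = 1/(-64 + (3705 - 1*1331)) = 1/(-64 + (3705 - 1331)) = 1/(-64 + 2374) = 1/2310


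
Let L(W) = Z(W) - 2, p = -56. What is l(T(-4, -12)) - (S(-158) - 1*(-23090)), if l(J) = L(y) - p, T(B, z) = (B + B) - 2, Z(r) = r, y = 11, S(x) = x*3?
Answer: -22551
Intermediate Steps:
S(x) = 3*x
T(B, z) = -2 + 2*B (T(B, z) = 2*B - 2 = -2 + 2*B)
L(W) = -2 + W (L(W) = W - 2 = -2 + W)
l(J) = 65 (l(J) = (-2 + 11) - 1*(-56) = 9 + 56 = 65)
l(T(-4, -12)) - (S(-158) - 1*(-23090)) = 65 - (3*(-158) - 1*(-23090)) = 65 - (-474 + 23090) = 65 - 1*22616 = 65 - 22616 = -22551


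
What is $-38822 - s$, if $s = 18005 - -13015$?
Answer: $-69842$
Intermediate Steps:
$s = 31020$ ($s = 18005 + 13015 = 31020$)
$-38822 - s = -38822 - 31020 = -69842$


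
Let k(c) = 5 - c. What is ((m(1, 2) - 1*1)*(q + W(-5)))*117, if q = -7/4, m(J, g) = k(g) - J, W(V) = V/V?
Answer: -351/4 ≈ -87.750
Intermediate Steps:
W(V) = 1
m(J, g) = 5 - J - g (m(J, g) = (5 - g) - J = 5 - J - g)
q = -7/4 (q = -7*¼ = -7/4 ≈ -1.7500)
((m(1, 2) - 1*1)*(q + W(-5)))*117 = (((5 - 1*1 - 1*2) - 1*1)*(-7/4 + 1))*117 = (((5 - 1 - 2) - 1)*(-¾))*117 = ((2 - 1)*(-¾))*117 = (1*(-¾))*117 = -¾*117 = -351/4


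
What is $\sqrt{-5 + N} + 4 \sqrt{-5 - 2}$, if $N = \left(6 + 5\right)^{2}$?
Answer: $2 \sqrt{29} + 4 i \sqrt{7} \approx 10.77 + 10.583 i$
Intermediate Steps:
$N = 121$ ($N = 11^{2} = 121$)
$\sqrt{-5 + N} + 4 \sqrt{-5 - 2} = \sqrt{-5 + 121} + 4 \sqrt{-5 - 2} = \sqrt{116} + 4 \sqrt{-7} = 2 \sqrt{29} + 4 i \sqrt{7}$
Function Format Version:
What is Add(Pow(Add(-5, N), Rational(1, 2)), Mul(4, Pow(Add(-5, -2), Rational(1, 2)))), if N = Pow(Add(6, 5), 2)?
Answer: Add(Mul(2, Pow(29, Rational(1, 2))), Mul(4, I, Pow(7, Rational(1, 2)))) ≈ Add(10.770, Mul(10.583, I))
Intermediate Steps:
N = 121 (N = Pow(11, 2) = 121)
Add(Pow(Add(-5, N), Rational(1, 2)), Mul(4, Pow(Add(-5, -2), Rational(1, 2)))) = Add(Pow(Add(-5, 121), Rational(1, 2)), Mul(4, Pow(Add(-5, -2), Rational(1, 2)))) = Add(Pow(116, Rational(1, 2)), Mul(4, Pow(-7, Rational(1, 2)))) = Add(Mul(2, Pow(29, Rational(1, 2))), Mul(4, Mul(I, Pow(7, Rational(1, 2))))) = Add(Mul(2, Pow(29, Rational(1, 2))), Mul(4, I, Pow(7, Rational(1, 2))))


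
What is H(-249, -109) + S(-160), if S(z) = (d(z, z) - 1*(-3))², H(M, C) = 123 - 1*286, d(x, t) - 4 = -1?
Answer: -127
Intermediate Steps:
d(x, t) = 3 (d(x, t) = 4 - 1 = 3)
H(M, C) = -163 (H(M, C) = 123 - 286 = -163)
S(z) = 36 (S(z) = (3 - 1*(-3))² = (3 + 3)² = 6² = 36)
H(-249, -109) + S(-160) = -163 + 36 = -127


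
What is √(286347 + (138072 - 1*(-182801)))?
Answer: 2*√151805 ≈ 779.24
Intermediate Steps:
√(286347 + (138072 - 1*(-182801))) = √(286347 + (138072 + 182801)) = √(286347 + 320873) = √607220 = 2*√151805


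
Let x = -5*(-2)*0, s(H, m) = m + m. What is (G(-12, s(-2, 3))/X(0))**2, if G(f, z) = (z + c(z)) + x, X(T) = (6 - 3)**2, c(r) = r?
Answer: 16/9 ≈ 1.7778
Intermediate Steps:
s(H, m) = 2*m
x = 0 (x = 10*0 = 0)
X(T) = 9 (X(T) = 3**2 = 9)
G(f, z) = 2*z (G(f, z) = (z + z) + 0 = 2*z + 0 = 2*z)
(G(-12, s(-2, 3))/X(0))**2 = ((2*(2*3))/9)**2 = ((2*6)*(1/9))**2 = (12*(1/9))**2 = (4/3)**2 = 16/9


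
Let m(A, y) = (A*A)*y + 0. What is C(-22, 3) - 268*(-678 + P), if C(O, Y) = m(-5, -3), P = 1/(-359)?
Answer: 65205079/359 ≈ 1.8163e+5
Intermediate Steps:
P = -1/359 ≈ -0.0027855
m(A, y) = y*A² (m(A, y) = A²*y + 0 = y*A² + 0 = y*A²)
C(O, Y) = -75 (C(O, Y) = -3*(-5)² = -3*25 = -75)
C(-22, 3) - 268*(-678 + P) = -75 - 268*(-678 - 1/359) = -75 - 268*(-243403/359) = -75 + 65232004/359 = 65205079/359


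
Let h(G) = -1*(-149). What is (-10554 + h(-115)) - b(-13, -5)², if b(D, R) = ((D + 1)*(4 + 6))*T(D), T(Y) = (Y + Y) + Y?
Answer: -21912805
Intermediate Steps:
T(Y) = 3*Y (T(Y) = 2*Y + Y = 3*Y)
h(G) = 149
b(D, R) = 3*D*(10 + 10*D) (b(D, R) = ((D + 1)*(4 + 6))*(3*D) = ((1 + D)*10)*(3*D) = (10 + 10*D)*(3*D) = 3*D*(10 + 10*D))
(-10554 + h(-115)) - b(-13, -5)² = (-10554 + 149) - (30*(-13)*(1 - 13))² = -10405 - (30*(-13)*(-12))² = -10405 - 1*4680² = -10405 - 1*21902400 = -10405 - 21902400 = -21912805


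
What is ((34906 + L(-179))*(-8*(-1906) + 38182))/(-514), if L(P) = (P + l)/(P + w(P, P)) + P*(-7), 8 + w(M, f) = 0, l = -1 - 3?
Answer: -180644585940/48059 ≈ -3.7588e+6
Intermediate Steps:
l = -4
w(M, f) = -8 (w(M, f) = -8 + 0 = -8)
L(P) = -7*P + (-4 + P)/(-8 + P) (L(P) = (P - 4)/(P - 8) + P*(-7) = (-4 + P)/(-8 + P) - 7*P = -7*P + (-4 + P)/(-8 + P))
((34906 + L(-179))*(-8*(-1906) + 38182))/(-514) = ((34906 + (-4 - 7*(-179)² + 57*(-179))/(-8 - 179))*(-8*(-1906) + 38182))/(-514) = ((34906 + (-4 - 7*32041 - 10203)/(-187))*(15248 + 38182))*(-1/514) = ((34906 - (-4 - 224287 - 10203)/187)*53430)*(-1/514) = ((34906 - 1/187*(-234494))*53430)*(-1/514) = ((34906 + 234494/187)*53430)*(-1/514) = ((6761916/187)*53430)*(-1/514) = (361289171880/187)*(-1/514) = -180644585940/48059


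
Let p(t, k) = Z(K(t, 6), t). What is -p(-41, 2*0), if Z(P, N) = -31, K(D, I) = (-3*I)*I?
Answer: 31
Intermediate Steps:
K(D, I) = -3*I²
p(t, k) = -31
-p(-41, 2*0) = -1*(-31) = 31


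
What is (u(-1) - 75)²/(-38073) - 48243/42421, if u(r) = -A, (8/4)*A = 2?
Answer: -2081779435/1615094733 ≈ -1.2890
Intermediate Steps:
A = 1 (A = (½)*2 = 1)
u(r) = -1 (u(r) = -1*1 = -1)
(u(-1) - 75)²/(-38073) - 48243/42421 = (-1 - 75)²/(-38073) - 48243/42421 = (-76)²*(-1/38073) - 48243*1/42421 = 5776*(-1/38073) - 48243/42421 = -5776/38073 - 48243/42421 = -2081779435/1615094733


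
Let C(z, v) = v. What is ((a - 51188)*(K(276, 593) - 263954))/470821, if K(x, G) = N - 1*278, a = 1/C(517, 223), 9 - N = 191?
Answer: 232174265394/8076391 ≈ 28747.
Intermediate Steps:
N = -182 (N = 9 - 1*191 = 9 - 191 = -182)
a = 1/223 ≈ 0.0044843
K(x, G) = -460 (K(x, G) = -182 - 1*278 = -182 - 278 = -460)
((a - 51188)*(K(276, 593) - 263954))/470821 = ((1/223 - 51188)*(-460 - 263954))/470821 = -11414923/223*(-264414)*(1/470821) = (3018265450122/223)*(1/470821) = 232174265394/8076391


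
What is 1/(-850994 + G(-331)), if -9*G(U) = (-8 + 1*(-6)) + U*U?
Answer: -9/7768493 ≈ -1.1585e-6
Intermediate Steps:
G(U) = 14/9 - U²/9 (G(U) = -((-8 + 1*(-6)) + U*U)/9 = -((-8 - 6) + U²)/9 = -(-14 + U²)/9 = 14/9 - U²/9)
1/(-850994 + G(-331)) = 1/(-850994 + (14/9 - ⅑*(-331)²)) = 1/(-850994 + (14/9 - ⅑*109561)) = 1/(-850994 + (14/9 - 109561/9)) = 1/(-850994 - 109547/9) = 1/(-7768493/9) = -9/7768493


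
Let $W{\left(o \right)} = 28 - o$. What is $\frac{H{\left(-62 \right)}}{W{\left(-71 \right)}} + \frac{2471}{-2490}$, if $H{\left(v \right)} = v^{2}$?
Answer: $\frac{3108977}{82170} \approx 37.836$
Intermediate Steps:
$\frac{H{\left(-62 \right)}}{W{\left(-71 \right)}} + \frac{2471}{-2490} = \frac{\left(-62\right)^{2}}{28 - -71} + \frac{2471}{-2490} = \frac{3844}{28 + 71} + 2471 \left(- \frac{1}{2490}\right) = \frac{3844}{99} - \frac{2471}{2490} = \frac{3108977}{82170}$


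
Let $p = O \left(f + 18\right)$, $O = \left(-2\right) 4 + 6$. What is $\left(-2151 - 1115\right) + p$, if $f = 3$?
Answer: $-3308$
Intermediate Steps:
$O = -2$ ($O = -8 + 6 = -2$)
$p = -42$ ($p = - 2 \left(3 + 18\right) = \left(-2\right) 21 = -42$)
$\left(-2151 - 1115\right) + p = \left(-2151 - 1115\right) - 42 = -3266 - 42 = -3308$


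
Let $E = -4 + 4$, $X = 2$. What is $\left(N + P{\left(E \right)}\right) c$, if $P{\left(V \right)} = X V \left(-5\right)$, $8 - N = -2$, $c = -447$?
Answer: $-4470$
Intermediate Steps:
$E = 0$
$N = 10$ ($N = 8 - -2 = 8 + 2 = 10$)
$P{\left(V \right)} = - 10 V$ ($P{\left(V \right)} = 2 V \left(-5\right) = - 10 V$)
$\left(N + P{\left(E \right)}\right) c = \left(10 - 0\right) \left(-447\right) = \left(10 + 0\right) \left(-447\right) = 10 \left(-447\right) = -4470$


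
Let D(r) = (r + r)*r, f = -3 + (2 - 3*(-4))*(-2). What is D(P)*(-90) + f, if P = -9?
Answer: -14611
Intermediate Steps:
f = -31 (f = -3 + (2 + 12)*(-2) = -3 + 14*(-2) = -3 - 28 = -31)
D(r) = 2*r**2 (D(r) = (2*r)*r = 2*r**2)
D(P)*(-90) + f = (2*(-9)**2)*(-90) - 31 = (2*81)*(-90) - 31 = 162*(-90) - 31 = -14580 - 31 = -14611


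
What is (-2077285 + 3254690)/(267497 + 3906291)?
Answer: 1177405/4173788 ≈ 0.28209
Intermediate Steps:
(-2077285 + 3254690)/(267497 + 3906291) = 1177405/4173788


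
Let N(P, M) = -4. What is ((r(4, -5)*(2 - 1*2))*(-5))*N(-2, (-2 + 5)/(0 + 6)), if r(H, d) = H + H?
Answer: 0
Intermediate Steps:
r(H, d) = 2*H
((r(4, -5)*(2 - 1*2))*(-5))*N(-2, (-2 + 5)/(0 + 6)) = (((2*4)*(2 - 1*2))*(-5))*(-4) = ((8*(2 - 2))*(-5))*(-4) = ((8*0)*(-5))*(-4) = (0*(-5))*(-4) = 0*(-4) = 0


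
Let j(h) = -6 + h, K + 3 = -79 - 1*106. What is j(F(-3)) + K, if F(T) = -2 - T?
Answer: -193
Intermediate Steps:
K = -188 (K = -3 + (-79 - 1*106) = -3 + (-79 - 106) = -3 - 185 = -188)
j(F(-3)) + K = (-6 + (-2 - 1*(-3))) - 188 = (-6 + (-2 + 3)) - 188 = (-6 + 1) - 188 = -5 - 188 = -193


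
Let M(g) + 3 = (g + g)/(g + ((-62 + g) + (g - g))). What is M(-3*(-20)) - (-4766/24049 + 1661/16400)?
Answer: -9540603881/11437704400 ≈ -0.83414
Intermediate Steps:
M(g) = -3 + 2*g/(-62 + 2*g) (M(g) = -3 + (g + g)/(g + ((-62 + g) + (g - g))) = -3 + (2*g)/(g + ((-62 + g) + 0)) = -3 + (2*g)/(g + (-62 + g)) = -3 + (2*g)/(-62 + 2*g) = -3 + 2*g/(-62 + 2*g))
M(-3*(-20)) - (-4766/24049 + 1661/16400) = (93 - (-6)*(-20))/(-31 - 3*(-20)) - (-4766/24049 + 1661/16400) = (93 - 2*60)/(-31 + 60) - (-4766*1/24049 + 1661*(1/16400)) = (93 - 120)/29 - (-4766/24049 + 1661/16400) = (1/29)*(-27) - 1*(-38217011/394403600) = -27/29 + 38217011/394403600 = -9540603881/11437704400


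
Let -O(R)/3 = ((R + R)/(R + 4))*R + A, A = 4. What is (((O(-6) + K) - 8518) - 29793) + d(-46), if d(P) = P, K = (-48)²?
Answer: -35957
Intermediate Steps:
K = 2304
O(R) = -12 - 6*R²/(4 + R) (O(R) = -3*(((R + R)/(R + 4))*R + 4) = -3*(((2*R)/(4 + R))*R + 4) = -3*((2*R/(4 + R))*R + 4) = -3*(2*R²/(4 + R) + 4) = -3*(4 + 2*R²/(4 + R)) = -12 - 6*R²/(4 + R))
(((O(-6) + K) - 8518) - 29793) + d(-46) = (((6*(-8 - 1*(-6)² - 2*(-6))/(4 - 6) + 2304) - 8518) - 29793) - 46 = (((6*(-8 - 1*36 + 12)/(-2) + 2304) - 8518) - 29793) - 46 = (((6*(-½)*(-8 - 36 + 12) + 2304) - 8518) - 29793) - 46 = (((6*(-½)*(-32) + 2304) - 8518) - 29793) - 46 = (((96 + 2304) - 8518) - 29793) - 46 = ((2400 - 8518) - 29793) - 46 = (-6118 - 29793) - 46 = -35911 - 46 = -35957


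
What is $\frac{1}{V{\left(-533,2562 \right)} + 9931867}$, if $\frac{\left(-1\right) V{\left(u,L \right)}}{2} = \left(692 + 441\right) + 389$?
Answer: $\frac{1}{9928823} \approx 1.0072 \cdot 10^{-7}$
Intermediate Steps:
$V{\left(u,L \right)} = -3044$ ($V{\left(u,L \right)} = - 2 \left(\left(692 + 441\right) + 389\right) = - 2 \left(1133 + 389\right) = \left(-2\right) 1522 = -3044$)
$\frac{1}{V{\left(-533,2562 \right)} + 9931867} = \frac{1}{-3044 + 9931867} = \frac{1}{9928823}$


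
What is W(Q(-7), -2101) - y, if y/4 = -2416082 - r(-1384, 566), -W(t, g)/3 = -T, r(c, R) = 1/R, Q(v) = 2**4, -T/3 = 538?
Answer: 2733634540/283 ≈ 9.6595e+6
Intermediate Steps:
T = -1614 (T = -3*538 = -1614)
Q(v) = 16
W(t, g) = -4842 (W(t, g) = -(-3)*(-1614) = -3*1614 = -4842)
y = -2735004826/283 (y = 4*(-2416082 - 1/566) = 4*(-1367502413/566) = -2735004826/283 ≈ -9.6643e+6)
W(Q(-7), -2101) - y = -4842 - 1*(-2735004826/283) = -4842 + 2735004826/283 = 2733634540/283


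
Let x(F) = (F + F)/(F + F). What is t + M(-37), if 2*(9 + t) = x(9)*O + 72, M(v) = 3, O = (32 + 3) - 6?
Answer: 89/2 ≈ 44.500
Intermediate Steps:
x(F) = 1 (x(F) = (2*F)/((2*F)) = (2*F)*(1/(2*F)) = 1)
O = 29 (O = 35 - 6 = 29)
t = 83/2 (t = -9 + (1*29 + 72)/2 = -9 + (29 + 72)/2 = -9 + (1/2)*101 = -9 + 101/2 = 83/2 ≈ 41.500)
t + M(-37) = 83/2 + 3 = 89/2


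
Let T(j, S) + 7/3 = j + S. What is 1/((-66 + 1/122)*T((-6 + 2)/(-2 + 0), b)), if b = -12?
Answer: 366/297887 ≈ 0.0012287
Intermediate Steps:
T(j, S) = -7/3 + S + j (T(j, S) = -7/3 + (j + S) = -7/3 + (S + j) = -7/3 + S + j)
1/((-66 + 1/122)*T((-6 + 2)/(-2 + 0), b)) = 1/((-66 + 1/122)*(-7/3 - 12 + (-6 + 2)/(-2 + 0))) = 1/((-66 + 1/122)*(-7/3 - 12 - 4/(-2))) = 1/(-8051*(-7/3 - 12 - 4*(-1/2))/122) = 1/(-8051*(-7/3 - 12 + 2)/122) = 1/(-8051/122*(-37/3)) = 1/(297887/366) = 366/297887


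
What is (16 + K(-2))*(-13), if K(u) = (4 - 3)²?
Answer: -221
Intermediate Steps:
K(u) = 1 (K(u) = 1² = 1)
(16 + K(-2))*(-13) = (16 + 1)*(-13) = 17*(-13) = -221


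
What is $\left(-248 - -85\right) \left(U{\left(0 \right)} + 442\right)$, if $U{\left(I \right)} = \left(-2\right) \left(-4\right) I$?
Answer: $-72046$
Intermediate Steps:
$U{\left(I \right)} = 8 I$
$\left(-248 - -85\right) \left(U{\left(0 \right)} + 442\right) = \left(-248 - -85\right) \left(8 \cdot 0 + 442\right) = \left(-248 + 85\right) \left(0 + 442\right) = \left(-163\right) 442 = -72046$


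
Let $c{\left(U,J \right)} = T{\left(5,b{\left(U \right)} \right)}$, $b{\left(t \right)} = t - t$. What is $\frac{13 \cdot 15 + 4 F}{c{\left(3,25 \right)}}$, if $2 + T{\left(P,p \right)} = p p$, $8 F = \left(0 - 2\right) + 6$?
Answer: $- \frac{197}{2} \approx -98.5$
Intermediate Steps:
$b{\left(t \right)} = 0$
$F = \frac{1}{2}$ ($F = \frac{\left(0 - 2\right) + 6}{8} = \frac{-2 + 6}{8} = \frac{1}{8} \cdot 4 = \frac{1}{2} \approx 0.5$)
$T{\left(P,p \right)} = -2 + p^{2}$ ($T{\left(P,p \right)} = -2 + p p = -2 + p^{2}$)
$c{\left(U,J \right)} = -2$ ($c{\left(U,J \right)} = -2 + 0^{2} = -2 + 0 = -2$)
$\frac{13 \cdot 15 + 4 F}{c{\left(3,25 \right)}} = \frac{13 \cdot 15 + 4 \cdot \frac{1}{2}}{-2} = \left(195 + 2\right) \left(- \frac{1}{2}\right) = 197 \left(- \frac{1}{2}\right) = - \frac{197}{2}$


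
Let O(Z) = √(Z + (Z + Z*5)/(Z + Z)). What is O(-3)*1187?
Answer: 0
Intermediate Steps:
O(Z) = √(3 + Z) (O(Z) = √(Z + (Z + 5*Z)/((2*Z))) = √(Z + (6*Z)*(1/(2*Z))) = √(Z + 3) = √(3 + Z))
O(-3)*1187 = √(3 - 3)*1187 = √0*1187 = 0*1187 = 0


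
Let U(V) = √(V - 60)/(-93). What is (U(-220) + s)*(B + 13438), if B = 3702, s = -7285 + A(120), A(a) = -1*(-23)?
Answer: -124470680 - 34280*I*√70/93 ≈ -1.2447e+8 - 3083.9*I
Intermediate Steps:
A(a) = 23
s = -7262 (s = -7285 + 23 = -7262)
U(V) = -√(-60 + V)/93 (U(V) = √(-60 + V)*(-1/93) = -√(-60 + V)/93)
(U(-220) + s)*(B + 13438) = (-√(-60 - 220)/93 - 7262)*(3702 + 13438) = (-2*I*√70/93 - 7262)*17140 = (-7262 - 2*I*√70/93)*17140 = -124470680 - 34280*I*√70/93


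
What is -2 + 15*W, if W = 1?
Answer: 13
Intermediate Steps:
-2 + 15*W = -2 + 15*1 = -2 + 15 = 13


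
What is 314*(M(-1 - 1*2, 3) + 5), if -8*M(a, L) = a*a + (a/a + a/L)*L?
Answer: 4867/4 ≈ 1216.8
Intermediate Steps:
M(a, L) = -a²/8 - L*(1 + a/L)/8 (M(a, L) = -(a*a + (a/a + a/L)*L)/8 = -(a² + (1 + a/L)*L)/8 = -(a² + L*(1 + a/L))/8 = -a²/8 - L*(1 + a/L)/8)
314*(M(-1 - 1*2, 3) + 5) = 314*((-⅛*3 - (-1 - 1*2)/8 - (-1 - 1*2)²/8) + 5) = 314*((-3/8 - (-1 - 2)/8 - (-1 - 2)²/8) + 5) = 314*((-3/8 - ⅛*(-3) - ⅛*(-3)²) + 5) = 314*((-3/8 + 3/8 - ⅛*9) + 5) = 314*((-3/8 + 3/8 - 9/8) + 5) = 314*(-9/8 + 5) = 314*(31/8) = 4867/4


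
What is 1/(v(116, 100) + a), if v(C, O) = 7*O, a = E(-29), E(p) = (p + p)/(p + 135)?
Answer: 53/37071 ≈ 0.0014297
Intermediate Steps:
E(p) = 2*p/(135 + p) (E(p) = (2*p)/(135 + p) = 2*p/(135 + p))
a = -29/53 (a = 2*(-29)/(135 - 29) = 2*(-29)/106 = 2*(-29)*(1/106) = -29/53 ≈ -0.54717)
1/(v(116, 100) + a) = 1/(7*100 - 29/53) = 1/(700 - 29/53) = 1/(37071/53) = 53/37071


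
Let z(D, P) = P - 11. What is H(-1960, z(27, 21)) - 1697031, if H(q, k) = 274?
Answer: -1696757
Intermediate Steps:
z(D, P) = -11 + P
H(-1960, z(27, 21)) - 1697031 = 274 - 1697031 = -1696757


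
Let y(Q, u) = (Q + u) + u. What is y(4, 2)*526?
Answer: 4208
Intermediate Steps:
y(Q, u) = Q + 2*u
y(4, 2)*526 = (4 + 2*2)*526 = (4 + 4)*526 = 8*526 = 4208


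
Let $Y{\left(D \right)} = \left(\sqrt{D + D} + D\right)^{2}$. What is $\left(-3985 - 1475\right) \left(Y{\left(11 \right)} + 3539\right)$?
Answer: $-20103720 - 120120 \sqrt{22} \approx -2.0667 \cdot 10^{7}$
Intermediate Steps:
$Y{\left(D \right)} = \left(D + \sqrt{2} \sqrt{D}\right)^{2}$ ($Y{\left(D \right)} = \left(\sqrt{2 D} + D\right)^{2} = \left(\sqrt{2} \sqrt{D} + D\right)^{2} = \left(D + \sqrt{2} \sqrt{D}\right)^{2}$)
$\left(-3985 - 1475\right) \left(Y{\left(11 \right)} + 3539\right) = \left(-3985 - 1475\right) \left(\left(11 + \sqrt{2} \sqrt{11}\right)^{2} + 3539\right) = - 5460 \left(\left(11 + \sqrt{22}\right)^{2} + 3539\right) = - 5460 \left(3539 + \left(11 + \sqrt{22}\right)^{2}\right) = -19322940 - 5460 \left(11 + \sqrt{22}\right)^{2}$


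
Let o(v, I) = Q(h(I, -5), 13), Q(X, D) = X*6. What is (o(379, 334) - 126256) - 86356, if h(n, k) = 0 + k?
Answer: -212642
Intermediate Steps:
h(n, k) = k
Q(X, D) = 6*X
o(v, I) = -30 (o(v, I) = 6*(-5) = -30)
(o(379, 334) - 126256) - 86356 = (-30 - 126256) - 86356 = -126286 - 86356 = -212642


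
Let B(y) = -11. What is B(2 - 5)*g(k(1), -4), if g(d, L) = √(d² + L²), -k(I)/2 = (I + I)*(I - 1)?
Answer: -44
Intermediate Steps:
k(I) = -4*I*(-1 + I) (k(I) = -2*(I + I)*(I - 1) = -2*2*I*(-1 + I) = -4*I*(-1 + I))
g(d, L) = √(L² + d²)
B(2 - 5)*g(k(1), -4) = -11*√((-4)² + (4*1*(1 - 1*1))²) = -11*√(16 + (4*1*(1 - 1))²) = -11*√(16 + (4*1*0)²) = -11*√(16 + 0²) = -11*√(16 + 0) = -11*√16 = -11*4 = -44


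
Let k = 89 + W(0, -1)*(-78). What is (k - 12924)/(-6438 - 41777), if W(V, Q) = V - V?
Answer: 2567/9643 ≈ 0.26620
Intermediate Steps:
W(V, Q) = 0
k = 89 (k = 89 + 0*(-78) = 89 + 0 = 89)
(k - 12924)/(-6438 - 41777) = (89 - 12924)/(-6438 - 41777) = -12835/(-48215) = -12835*(-1/48215) = 2567/9643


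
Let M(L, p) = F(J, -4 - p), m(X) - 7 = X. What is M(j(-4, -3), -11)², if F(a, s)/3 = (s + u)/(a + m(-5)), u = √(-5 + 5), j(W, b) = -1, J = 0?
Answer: 441/4 ≈ 110.25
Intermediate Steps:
u = 0 (u = √0 = 0)
m(X) = 7 + X
F(a, s) = 3*s/(2 + a) (F(a, s) = 3*((s + 0)/(a + (7 - 5))) = 3*(s/(a + 2)) = 3*(s/(2 + a)) = 3*s/(2 + a))
M(L, p) = -6 - 3*p/2 (M(L, p) = 3*(-4 - p)/(2 + 0) = 3*(-4 - p)/2 = 3*(-4 - p)*(½) = -6 - 3*p/2)
M(j(-4, -3), -11)² = (-6 - 3/2*(-11))² = (-6 + 33/2)² = (21/2)² = 441/4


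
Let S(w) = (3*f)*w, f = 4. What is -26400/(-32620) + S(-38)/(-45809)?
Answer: 3221664/3932341 ≈ 0.81927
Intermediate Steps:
S(w) = 12*w (S(w) = (3*4)*w = 12*w)
-26400/(-32620) + S(-38)/(-45809) = -26400/(-32620) + (12*(-38))/(-45809) = -26400*(-1/32620) - 456*(-1/45809) = 1320/1631 + 24/2411 = 3221664/3932341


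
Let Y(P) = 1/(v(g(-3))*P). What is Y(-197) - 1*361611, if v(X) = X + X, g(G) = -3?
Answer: -427424201/1182 ≈ -3.6161e+5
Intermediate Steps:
v(X) = 2*X
Y(P) = -1/(6*P) (Y(P) = 1/(((2*(-3)))*P) = 1/((-6)*P) = -1/(6*P))
Y(-197) - 1*361611 = -⅙/(-197) - 1*361611 = -⅙*(-1/197) - 361611 = 1/1182 - 361611 = -427424201/1182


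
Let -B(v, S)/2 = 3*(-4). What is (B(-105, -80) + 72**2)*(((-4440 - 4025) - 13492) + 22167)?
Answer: 1093680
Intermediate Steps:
B(v, S) = 24 (B(v, S) = -6*(-4) = -2*(-12) = 24)
(B(-105, -80) + 72**2)*(((-4440 - 4025) - 13492) + 22167) = (24 + 72**2)*(((-4440 - 4025) - 13492) + 22167) = (24 + 5184)*((-8465 - 13492) + 22167) = 5208*(-21957 + 22167) = 5208*210 = 1093680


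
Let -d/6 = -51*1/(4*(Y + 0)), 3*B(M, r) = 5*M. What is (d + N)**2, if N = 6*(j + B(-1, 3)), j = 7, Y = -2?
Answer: 625/16 ≈ 39.063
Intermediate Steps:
B(M, r) = 5*M/3 (B(M, r) = (5*M)/3 = 5*M/3)
N = 32 (N = 6*(7 + (5/3)*(-1)) = 6*(7 - 5/3) = 6*(16/3) = 32)
d = -153/4 (d = -(-306)/((-2 + 0)*4) = -(-306)/((-2*4)) = -(-306)/(-8) = -(-306)*(-1)/8 = -6*51/8 = -153/4 ≈ -38.250)
(d + N)**2 = (-153/4 + 32)**2 = (-25/4)**2 = 625/16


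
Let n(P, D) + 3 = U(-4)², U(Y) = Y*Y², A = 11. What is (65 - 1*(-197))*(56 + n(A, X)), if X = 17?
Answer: 1087038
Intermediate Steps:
U(Y) = Y³
n(P, D) = 4093 (n(P, D) = -3 + ((-4)³)² = -3 + (-64)² = -3 + 4096 = 4093)
(65 - 1*(-197))*(56 + n(A, X)) = (65 - 1*(-197))*(56 + 4093) = (65 + 197)*4149 = 262*4149 = 1087038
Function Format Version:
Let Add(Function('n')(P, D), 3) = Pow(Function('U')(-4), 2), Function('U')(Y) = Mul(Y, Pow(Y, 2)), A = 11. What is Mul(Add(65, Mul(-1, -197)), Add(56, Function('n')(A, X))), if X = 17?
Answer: 1087038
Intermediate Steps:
Function('U')(Y) = Pow(Y, 3)
Function('n')(P, D) = 4093 (Function('n')(P, D) = Add(-3, Pow(Pow(-4, 3), 2)) = Add(-3, Pow(-64, 2)) = Add(-3, 4096) = 4093)
Mul(Add(65, Mul(-1, -197)), Add(56, Function('n')(A, X))) = Mul(Add(65, Mul(-1, -197)), Add(56, 4093)) = Mul(Add(65, 197), 4149) = Mul(262, 4149) = 1087038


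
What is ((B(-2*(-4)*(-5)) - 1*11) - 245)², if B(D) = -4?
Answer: 67600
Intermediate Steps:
((B(-2*(-4)*(-5)) - 1*11) - 245)² = ((-4 - 1*11) - 245)² = ((-4 - 11) - 245)² = (-15 - 245)² = (-260)² = 67600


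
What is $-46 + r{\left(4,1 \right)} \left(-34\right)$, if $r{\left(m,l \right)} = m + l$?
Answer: $-216$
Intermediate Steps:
$r{\left(m,l \right)} = l + m$
$-46 + r{\left(4,1 \right)} \left(-34\right) = -46 + \left(1 + 4\right) \left(-34\right) = -46 + 5 \left(-34\right) = -46 - 170 = -216$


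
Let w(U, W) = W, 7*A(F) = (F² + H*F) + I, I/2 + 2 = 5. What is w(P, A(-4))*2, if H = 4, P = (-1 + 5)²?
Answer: 12/7 ≈ 1.7143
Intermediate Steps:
P = 16 (P = 4² = 16)
I = 6 (I = -4 + 2*5 = -4 + 10 = 6)
A(F) = 6/7 + F²/7 + 4*F/7 (A(F) = ((F² + 4*F) + 6)/7 = (6 + F² + 4*F)/7 = 6/7 + F²/7 + 4*F/7)
w(P, A(-4))*2 = (6/7 + (⅐)*(-4)² + (4/7)*(-4))*2 = (6/7 + (⅐)*16 - 16/7)*2 = (6/7 + 16/7 - 16/7)*2 = (6/7)*2 = 12/7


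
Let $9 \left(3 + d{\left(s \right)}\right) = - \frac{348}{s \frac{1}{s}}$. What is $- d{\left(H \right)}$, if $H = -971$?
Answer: $\frac{125}{3} \approx 41.667$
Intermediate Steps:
$d{\left(s \right)} = - \frac{125}{3}$ ($d{\left(s \right)} = -3 + \frac{\left(-348\right) \frac{1}{s \frac{1}{s}}}{9} = -3 + \frac{\left(-348\right) 1^{-1}}{9} = -3 + \frac{\left(-348\right) 1}{9} = -3 + \frac{1}{9} \left(-348\right) = -3 - \frac{116}{3} = - \frac{125}{3}$)
$- d{\left(H \right)} = \left(-1\right) \left(- \frac{125}{3}\right) = \frac{125}{3}$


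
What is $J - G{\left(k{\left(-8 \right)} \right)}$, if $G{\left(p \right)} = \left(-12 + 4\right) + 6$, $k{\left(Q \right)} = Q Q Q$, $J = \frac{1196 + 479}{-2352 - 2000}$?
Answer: $\frac{7029}{4352} \approx 1.6151$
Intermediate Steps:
$J = - \frac{1675}{4352}$ ($J = \frac{1675}{-4352} = 1675 \left(- \frac{1}{4352}\right) = - \frac{1675}{4352} \approx -0.38488$)
$k{\left(Q \right)} = Q^{3}$ ($k{\left(Q \right)} = Q^{2} Q = Q^{3}$)
$G{\left(p \right)} = -2$ ($G{\left(p \right)} = -8 + 6 = -2$)
$J - G{\left(k{\left(-8 \right)} \right)} = - \frac{1675}{4352} - -2 = - \frac{1675}{4352} + 2 = \frac{7029}{4352}$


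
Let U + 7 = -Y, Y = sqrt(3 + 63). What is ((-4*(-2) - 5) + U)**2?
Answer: (4 + sqrt(66))**2 ≈ 146.99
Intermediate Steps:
Y = sqrt(66) ≈ 8.1240
U = -7 - sqrt(66) ≈ -15.124
((-4*(-2) - 5) + U)**2 = ((-4*(-2) - 5) + (-7 - sqrt(66)))**2 = ((8 - 5) + (-7 - sqrt(66)))**2 = (3 + (-7 - sqrt(66)))**2 = (-4 - sqrt(66))**2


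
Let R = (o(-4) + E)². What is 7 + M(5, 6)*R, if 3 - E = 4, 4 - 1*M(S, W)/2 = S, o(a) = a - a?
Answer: 5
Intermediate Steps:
o(a) = 0
M(S, W) = 8 - 2*S
E = -1 (E = 3 - 1*4 = 3 - 4 = -1)
R = 1 (R = (0 - 1)² = (-1)² = 1)
7 + M(5, 6)*R = 7 + (8 - 2*5)*1 = 7 + (8 - 10)*1 = 7 - 2*1 = 7 - 2 = 5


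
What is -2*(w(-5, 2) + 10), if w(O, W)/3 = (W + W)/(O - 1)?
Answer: -16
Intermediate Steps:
w(O, W) = 6*W/(-1 + O) (w(O, W) = 3*((W + W)/(O - 1)) = 3*((2*W)/(-1 + O)) = 3*(2*W/(-1 + O)) = 6*W/(-1 + O))
-2*(w(-5, 2) + 10) = -2*(6*2/(-1 - 5) + 10) = -2*(6*2/(-6) + 10) = -2*(6*2*(-⅙) + 10) = -2*(-2 + 10) = -2*8 = -16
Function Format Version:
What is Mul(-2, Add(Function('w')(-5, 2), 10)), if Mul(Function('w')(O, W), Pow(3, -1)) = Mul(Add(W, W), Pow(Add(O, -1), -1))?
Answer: -16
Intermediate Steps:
Function('w')(O, W) = Mul(6, W, Pow(Add(-1, O), -1)) (Function('w')(O, W) = Mul(3, Mul(Add(W, W), Pow(Add(O, -1), -1))) = Mul(3, Mul(Mul(2, W), Pow(Add(-1, O), -1))) = Mul(3, Mul(2, W, Pow(Add(-1, O), -1))) = Mul(6, W, Pow(Add(-1, O), -1)))
Mul(-2, Add(Function('w')(-5, 2), 10)) = Mul(-2, Add(Mul(6, 2, Pow(Add(-1, -5), -1)), 10)) = Mul(-2, Add(Mul(6, 2, Pow(-6, -1)), 10)) = Mul(-2, Add(Mul(6, 2, Rational(-1, 6)), 10)) = Mul(-2, Add(-2, 10)) = Mul(-2, 8) = -16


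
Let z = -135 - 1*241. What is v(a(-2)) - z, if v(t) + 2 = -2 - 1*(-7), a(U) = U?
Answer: 379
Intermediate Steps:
z = -376 (z = -135 - 241 = -376)
v(t) = 3 (v(t) = -2 + (-2 - 1*(-7)) = -2 + (-2 + 7) = -2 + 5 = 3)
v(a(-2)) - z = 3 - 1*(-376) = 3 + 376 = 379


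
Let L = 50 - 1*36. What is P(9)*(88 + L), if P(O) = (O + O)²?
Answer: 33048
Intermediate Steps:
L = 14 (L = 50 - 36 = 14)
P(O) = 4*O² (P(O) = (2*O)² = 4*O²)
P(9)*(88 + L) = (4*9²)*(88 + 14) = (4*81)*102 = 324*102 = 33048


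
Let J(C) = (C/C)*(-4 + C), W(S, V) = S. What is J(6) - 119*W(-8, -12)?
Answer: 954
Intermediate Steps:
J(C) = -4 + C (J(C) = 1*(-4 + C) = -4 + C)
J(6) - 119*W(-8, -12) = (-4 + 6) - 119*(-8) = 2 + 952 = 954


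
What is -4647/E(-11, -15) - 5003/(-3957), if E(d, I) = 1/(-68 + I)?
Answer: 1526223860/3957 ≈ 3.8570e+5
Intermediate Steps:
-4647/E(-11, -15) - 5003/(-3957) = -4647/(1/(-68 - 15)) - 5003/(-3957) = -4647/(1/(-83)) - 5003*(-1/3957) = -4647/(-1/83) + 5003/3957 = -4647*(-83) + 5003/3957 = 385701 + 5003/3957 = 1526223860/3957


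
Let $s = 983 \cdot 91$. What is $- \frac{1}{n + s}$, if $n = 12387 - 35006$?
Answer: $- \frac{1}{66834} \approx -1.4962 \cdot 10^{-5}$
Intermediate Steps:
$n = -22619$ ($n = 12387 - 35006 = -22619$)
$s = 89453$
$- \frac{1}{n + s} = - \frac{1}{-22619 + 89453} = - \frac{1}{66834}$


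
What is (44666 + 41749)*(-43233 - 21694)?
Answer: -5610666705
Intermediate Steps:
(44666 + 41749)*(-43233 - 21694) = 86415*(-64927) = -5610666705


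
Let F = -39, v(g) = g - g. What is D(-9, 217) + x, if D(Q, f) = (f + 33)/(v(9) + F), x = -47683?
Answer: -1859887/39 ≈ -47689.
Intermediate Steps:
v(g) = 0
D(Q, f) = -11/13 - f/39 (D(Q, f) = (f + 33)/(0 - 39) = (33 + f)/(-39) = (33 + f)*(-1/39) = -11/13 - f/39)
D(-9, 217) + x = (-11/13 - 1/39*217) - 47683 = (-11/13 - 217/39) - 47683 = -250/39 - 47683 = -1859887/39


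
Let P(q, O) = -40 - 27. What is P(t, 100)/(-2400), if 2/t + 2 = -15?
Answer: 67/2400 ≈ 0.027917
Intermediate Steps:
t = -2/17 (t = 2/(-2 - 15) = 2/(-17) = 2*(-1/17) = -2/17 ≈ -0.11765)
P(q, O) = -67
P(t, 100)/(-2400) = -67/(-2400) = -67*(-1/2400) = 67/2400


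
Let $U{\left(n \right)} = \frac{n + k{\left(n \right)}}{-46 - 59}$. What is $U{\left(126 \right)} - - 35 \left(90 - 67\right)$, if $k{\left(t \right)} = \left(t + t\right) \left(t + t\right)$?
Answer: $199$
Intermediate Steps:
$k{\left(t \right)} = 4 t^{2}$ ($k{\left(t \right)} = 2 t 2 t = 4 t^{2}$)
$U{\left(n \right)} = - \frac{4 n^{2}}{105} - \frac{n}{105}$ ($U{\left(n \right)} = \frac{n + 4 n^{2}}{-46 - 59} = \frac{n + 4 n^{2}}{-105} = \left(n + 4 n^{2}\right) \left(- \frac{1}{105}\right) = - \frac{4 n^{2}}{105} - \frac{n}{105}$)
$U{\left(126 \right)} - - 35 \left(90 - 67\right) = \frac{1}{105} \cdot 126 \left(-1 - 504\right) - - 35 \left(90 - 67\right) = \frac{1}{105} \cdot 126 \left(-1 - 504\right) - \left(-35\right) 23 = \frac{1}{105} \cdot 126 \left(-505\right) - -805 = -606 + 805 = 199$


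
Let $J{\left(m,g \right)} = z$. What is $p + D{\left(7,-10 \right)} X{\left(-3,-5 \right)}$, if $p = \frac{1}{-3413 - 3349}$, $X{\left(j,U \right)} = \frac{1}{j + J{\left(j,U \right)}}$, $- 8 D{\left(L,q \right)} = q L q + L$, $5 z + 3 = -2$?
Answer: $\frac{2390351}{108192} \approx 22.094$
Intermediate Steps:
$z = -1$ ($z = - \frac{3}{5} + \frac{1}{5} \left(-2\right) = - \frac{3}{5} - \frac{2}{5} = -1$)
$J{\left(m,g \right)} = -1$
$D{\left(L,q \right)} = - \frac{L}{8} - \frac{L q^{2}}{8}$ ($D{\left(L,q \right)} = - \frac{q L q + L}{8} = - \frac{L q q + L}{8} = - \frac{L q^{2} + L}{8} = - \frac{L + L q^{2}}{8} = - \frac{L}{8} - \frac{L q^{2}}{8}$)
$X{\left(j,U \right)} = \frac{1}{-1 + j}$ ($X{\left(j,U \right)} = \frac{1}{j - 1} = \frac{1}{-1 + j}$)
$p = - \frac{1}{6762}$ ($p = \frac{1}{-6762} = - \frac{1}{6762} \approx -0.00014789$)
$p + D{\left(7,-10 \right)} X{\left(-3,-5 \right)} = - \frac{1}{6762} + \frac{\left(- \frac{1}{8}\right) 7 \left(1 + \left(-10\right)^{2}\right)}{-1 - 3} = - \frac{1}{6762} + \frac{\left(- \frac{1}{8}\right) 7 \left(1 + 100\right)}{-4} = - \frac{1}{6762} + \left(- \frac{1}{8}\right) 7 \cdot 101 \left(- \frac{1}{4}\right) = - \frac{1}{6762} - - \frac{707}{32} = - \frac{1}{6762} + \frac{707}{32} = \frac{2390351}{108192}$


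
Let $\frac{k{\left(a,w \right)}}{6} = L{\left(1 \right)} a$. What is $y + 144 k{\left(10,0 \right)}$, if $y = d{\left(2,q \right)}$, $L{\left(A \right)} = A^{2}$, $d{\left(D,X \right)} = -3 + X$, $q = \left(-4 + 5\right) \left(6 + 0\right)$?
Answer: $8643$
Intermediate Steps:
$q = 6$ ($q = 1 \cdot 6 = 6$)
$y = 3$ ($y = -3 + 6 = 3$)
$k{\left(a,w \right)} = 6 a$ ($k{\left(a,w \right)} = 6 \cdot 1^{2} a = 6 \cdot 1 a = 6 a$)
$y + 144 k{\left(10,0 \right)} = 3 + 144 \cdot 6 \cdot 10 = 3 + 144 \cdot 60 = 3 + 8640 = 8643$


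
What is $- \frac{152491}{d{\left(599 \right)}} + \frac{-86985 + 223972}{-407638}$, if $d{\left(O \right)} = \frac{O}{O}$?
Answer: $- \frac{62161263245}{407638} \approx -1.5249 \cdot 10^{5}$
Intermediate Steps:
$d{\left(O \right)} = 1$
$- \frac{152491}{d{\left(599 \right)}} + \frac{-86985 + 223972}{-407638} = - \frac{152491}{1} + \frac{-86985 + 223972}{-407638} = \left(-152491\right) 1 + 136987 \left(- \frac{1}{407638}\right) = -152491 - \frac{136987}{407638} = - \frac{62161263245}{407638}$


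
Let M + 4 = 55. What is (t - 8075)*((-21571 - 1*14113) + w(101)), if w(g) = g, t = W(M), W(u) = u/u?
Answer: 287297142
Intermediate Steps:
M = 51 (M = -4 + 55 = 51)
W(u) = 1
t = 1
(t - 8075)*((-21571 - 1*14113) + w(101)) = (1 - 8075)*((-21571 - 1*14113) + 101) = -8074*((-21571 - 14113) + 101) = -8074*(-35684 + 101) = -8074*(-35583) = 287297142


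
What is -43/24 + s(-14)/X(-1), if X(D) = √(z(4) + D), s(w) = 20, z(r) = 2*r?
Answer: -43/24 + 20*√7/7 ≈ 5.7676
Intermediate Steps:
X(D) = √(8 + D) (X(D) = √(2*4 + D) = √(8 + D))
-43/24 + s(-14)/X(-1) = -43/24 + 20/(√(8 - 1)) = -43*1/24 + 20/(√7) = -43/24 + 20*(√7/7) = -43/24 + 20*√7/7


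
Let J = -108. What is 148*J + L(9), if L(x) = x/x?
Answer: -15983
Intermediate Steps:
L(x) = 1
148*J + L(9) = 148*(-108) + 1 = -15984 + 1 = -15983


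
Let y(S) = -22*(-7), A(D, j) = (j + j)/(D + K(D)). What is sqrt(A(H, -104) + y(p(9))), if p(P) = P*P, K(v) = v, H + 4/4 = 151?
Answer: sqrt(34494)/15 ≈ 12.382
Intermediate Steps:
H = 150 (H = -1 + 151 = 150)
A(D, j) = j/D (A(D, j) = (j + j)/(D + D) = (2*j)/((2*D)) = (2*j)*(1/(2*D)) = j/D)
p(P) = P**2
y(S) = 154
sqrt(A(H, -104) + y(p(9))) = sqrt(-104/150 + 154) = sqrt(-104*1/150 + 154) = sqrt(-52/75 + 154) = sqrt(11498/75) = sqrt(34494)/15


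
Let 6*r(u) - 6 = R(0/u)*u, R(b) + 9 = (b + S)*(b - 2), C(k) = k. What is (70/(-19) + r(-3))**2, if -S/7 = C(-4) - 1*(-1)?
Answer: 751689/1444 ≈ 520.56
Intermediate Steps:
S = 21 (S = -7*(-4 - 1*(-1)) = -7*(-4 + 1) = -7*(-3) = 21)
R(b) = -9 + (-2 + b)*(21 + b) (R(b) = -9 + (b + 21)*(b - 2) = -9 + (21 + b)*(-2 + b) = -9 + (-2 + b)*(21 + b))
r(u) = 1 - 17*u/2 (r(u) = 1 + ((-51 + (0/u)**2 + 19*(0/u))*u)/6 = 1 + ((-51 + 0**2 + 19*0)*u)/6 = 1 + ((-51 + 0 + 0)*u)/6 = 1 + (-51*u)/6 = 1 - 17*u/2)
(70/(-19) + r(-3))**2 = (70/(-19) + (1 - 17/2*(-3)))**2 = (70*(-1/19) + (1 + 51/2))**2 = (-70/19 + 53/2)**2 = (867/38)**2 = 751689/1444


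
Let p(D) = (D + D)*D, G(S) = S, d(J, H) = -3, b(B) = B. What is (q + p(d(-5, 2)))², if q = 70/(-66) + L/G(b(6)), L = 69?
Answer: 3523129/4356 ≈ 808.80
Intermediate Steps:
q = 689/66 (q = 70/(-66) + 69/6 = 70*(-1/66) + 69*(⅙) = -35/33 + 23/2 = 689/66 ≈ 10.439)
p(D) = 2*D² (p(D) = (2*D)*D = 2*D²)
(q + p(d(-5, 2)))² = (689/66 + 2*(-3)²)² = (689/66 + 2*9)² = (689/66 + 18)² = (1877/66)² = 3523129/4356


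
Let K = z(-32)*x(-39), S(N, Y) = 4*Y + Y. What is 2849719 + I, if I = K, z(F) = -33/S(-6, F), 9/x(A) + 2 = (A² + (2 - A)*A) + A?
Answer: 54258649463/19040 ≈ 2.8497e+6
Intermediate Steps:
S(N, Y) = 5*Y
x(A) = 9/(-2 + A + A² + A*(2 - A)) (x(A) = 9/(-2 + ((A² + (2 - A)*A) + A)) = 9/(-2 + ((A² + A*(2 - A)) + A)) = 9/(-2 + (A + A² + A*(2 - A))) = 9/(-2 + A + A² + A*(2 - A)))
z(F) = -33/(5*F) (z(F) = -33*1/(5*F) = -33/(5*F))
K = -297/19040 (K = (-33/5/(-32))*(9/(-2 + 3*(-39))) = (-33/5*(-1/32))*(9/(-2 - 117)) = 33*(9/(-119))/160 = 33*(9*(-1/119))/160 = (33/160)*(-9/119) = -297/19040 ≈ -0.015599)
I = -297/19040 ≈ -0.015599
2849719 + I = 2849719 - 297/19040 = 54258649463/19040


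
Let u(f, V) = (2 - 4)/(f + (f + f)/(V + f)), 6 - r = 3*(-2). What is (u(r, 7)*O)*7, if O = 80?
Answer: -760/9 ≈ -84.444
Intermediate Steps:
r = 12 (r = 6 - 3*(-2) = 6 - 1*(-6) = 6 + 6 = 12)
u(f, V) = -2/(f + 2*f/(V + f)) (u(f, V) = -2/(f + (2*f)/(V + f)) = -2/(f + 2*f/(V + f)))
(u(r, 7)*O)*7 = ((2*(-1*7 - 1*12)/(12*(2 + 7 + 12)))*80)*7 = ((2*(1/12)*(-7 - 12)/21)*80)*7 = ((2*(1/12)*(1/21)*(-19))*80)*7 = -19/126*80*7 = -760/63*7 = -760/9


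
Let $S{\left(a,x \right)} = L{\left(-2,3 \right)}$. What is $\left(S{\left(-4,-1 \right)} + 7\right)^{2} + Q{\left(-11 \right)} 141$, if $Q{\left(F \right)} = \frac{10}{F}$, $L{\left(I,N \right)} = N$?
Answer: $- \frac{310}{11} \approx -28.182$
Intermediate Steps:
$S{\left(a,x \right)} = 3$
$\left(S{\left(-4,-1 \right)} + 7\right)^{2} + Q{\left(-11 \right)} 141 = \left(3 + 7\right)^{2} + \frac{10}{-11} \cdot 141 = 10^{2} + 10 \left(- \frac{1}{11}\right) 141 = 100 - \frac{1410}{11} = - \frac{310}{11}$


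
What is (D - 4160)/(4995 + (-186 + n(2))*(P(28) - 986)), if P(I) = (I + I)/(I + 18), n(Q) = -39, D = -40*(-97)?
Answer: -1288/1042227 ≈ -0.0012358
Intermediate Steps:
D = 3880
P(I) = 2*I/(18 + I) (P(I) = (2*I)/(18 + I) = 2*I/(18 + I))
(D - 4160)/(4995 + (-186 + n(2))*(P(28) - 986)) = (3880 - 4160)/(4995 + (-186 - 39)*(2*28/(18 + 28) - 986)) = -280/(4995 - 225*(2*28/46 - 986)) = -280/(4995 - 225*(2*28*(1/46) - 986)) = -280/(4995 - 225*(28/23 - 986)) = -280/(4995 - 225*(-22650/23)) = -280/(4995 + 5096250/23) = -280/5211135/23 = -280*23/5211135 = -1288/1042227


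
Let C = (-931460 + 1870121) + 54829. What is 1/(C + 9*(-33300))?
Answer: 1/693790 ≈ 1.4414e-6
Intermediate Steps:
C = 993490 (C = 938661 + 54829 = 993490)
1/(C + 9*(-33300)) = 1/(993490 + 9*(-33300)) = 1/(993490 - 299700) = 1/693790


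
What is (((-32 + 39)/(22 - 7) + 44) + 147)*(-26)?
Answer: -74672/15 ≈ -4978.1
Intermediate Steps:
(((-32 + 39)/(22 - 7) + 44) + 147)*(-26) = ((7/15 + 44) + 147)*(-26) = (667/15 + 147)*(-26) = (2872/15)*(-26) = -74672/15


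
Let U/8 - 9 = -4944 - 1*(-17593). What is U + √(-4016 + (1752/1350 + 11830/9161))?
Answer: 101264 + I*√75784764938918/137415 ≈ 1.0126e+5 + 63.352*I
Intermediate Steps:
U = 101264 (U = 72 + 8*(-4944 - 1*(-17593)) = 72 + 8*(-4944 + 17593) = 72 + 8*12649 = 72 + 101192 = 101264)
U + √(-4016 + (1752/1350 + 11830/9161)) = 101264 + √(-4016 + (1752/1350 + 11830/9161)) = 101264 + √(-4016 + (1752*(1/1350) + 11830*(1/9161))) = 101264 + √(-4016 + (292/225 + 11830/9161)) = 101264 + √(-4016 + 5336762/2061225) = 101264 + √(-8272542838/2061225) = 101264 + I*√75784764938918/137415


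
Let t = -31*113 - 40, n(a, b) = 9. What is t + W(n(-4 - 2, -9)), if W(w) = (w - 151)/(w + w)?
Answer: -31958/9 ≈ -3550.9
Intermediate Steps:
W(w) = (-151 + w)/(2*w) (W(w) = (-151 + w)/((2*w)) = (-151 + w)*(1/(2*w)) = (-151 + w)/(2*w))
t = -3543 (t = -3503 - 40 = -3543)
t + W(n(-4 - 2, -9)) = -3543 + (½)*(-151 + 9)/9 = -3543 + (½)*(⅑)*(-142) = -3543 - 71/9 = -31958/9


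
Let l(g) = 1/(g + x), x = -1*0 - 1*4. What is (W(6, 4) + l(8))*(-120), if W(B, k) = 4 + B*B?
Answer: -4830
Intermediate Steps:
W(B, k) = 4 + B²
x = -4 (x = 0 - 4 = -4)
l(g) = 1/(-4 + g) (l(g) = 1/(g - 4) = 1/(-4 + g))
(W(6, 4) + l(8))*(-120) = ((4 + 6²) + 1/(-4 + 8))*(-120) = ((4 + 36) + 1/4)*(-120) = (40 + ¼)*(-120) = (161/4)*(-120) = -4830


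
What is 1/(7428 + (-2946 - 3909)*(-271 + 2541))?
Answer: -1/15553422 ≈ -6.4295e-8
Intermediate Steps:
1/(7428 + (-2946 - 3909)*(-271 + 2541)) = 1/(7428 - 6855*2270) = 1/(7428 - 15560850) = 1/(-15553422) = -1/15553422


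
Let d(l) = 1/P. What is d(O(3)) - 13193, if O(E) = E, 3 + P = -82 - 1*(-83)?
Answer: -26387/2 ≈ -13194.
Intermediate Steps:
P = -2 (P = -3 + (-82 - 1*(-83)) = -3 + (-82 + 83) = -3 + 1 = -2)
d(l) = -½ (d(l) = 1/(-2) = -½)
d(O(3)) - 13193 = -½ - 13193 = -26387/2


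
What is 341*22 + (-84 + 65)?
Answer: 7483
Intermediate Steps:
341*22 + (-84 + 65) = 7502 - 19 = 7483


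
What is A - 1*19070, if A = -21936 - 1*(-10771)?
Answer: -30235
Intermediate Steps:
A = -11165 (A = -21936 + 10771 = -11165)
A - 1*19070 = -11165 - 1*19070 = -11165 - 19070 = -30235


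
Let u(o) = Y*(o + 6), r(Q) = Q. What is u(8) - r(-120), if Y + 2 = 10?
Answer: 232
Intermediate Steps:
Y = 8 (Y = -2 + 10 = 8)
u(o) = 48 + 8*o (u(o) = 8*(o + 6) = 8*(6 + o) = 48 + 8*o)
u(8) - r(-120) = (48 + 8*8) - 1*(-120) = (48 + 64) + 120 = 112 + 120 = 232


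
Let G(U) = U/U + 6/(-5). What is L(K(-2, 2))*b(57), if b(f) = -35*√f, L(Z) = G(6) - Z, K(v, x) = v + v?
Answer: -133*√57 ≈ -1004.1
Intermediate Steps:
K(v, x) = 2*v
G(U) = -⅕ (G(U) = 1 + 6*(-⅕) = 1 - 6/5 = -⅕)
L(Z) = -⅕ - Z
L(K(-2, 2))*b(57) = (-⅕ - 2*(-2))*(-35*√57) = (-⅕ - 1*(-4))*(-35*√57) = (-⅕ + 4)*(-35*√57) = 19*(-35*√57)/5 = -133*√57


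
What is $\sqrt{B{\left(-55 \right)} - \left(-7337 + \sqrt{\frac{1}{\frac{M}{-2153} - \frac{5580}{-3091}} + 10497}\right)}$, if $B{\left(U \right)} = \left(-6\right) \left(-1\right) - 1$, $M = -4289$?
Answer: $\frac{\sqrt{4688787775928363182 - 25271039 \sqrt{6703819128047226934}}}{25271039} \approx 85.085$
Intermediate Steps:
$B{\left(U \right)} = 5$ ($B{\left(U \right)} = 6 - 1 = 5$)
$\sqrt{B{\left(-55 \right)} - \left(-7337 + \sqrt{\frac{1}{\frac{M}{-2153} - \frac{5580}{-3091}} + 10497}\right)} = \sqrt{5 + \left(7337 - \sqrt{\frac{1}{- \frac{4289}{-2153} - \frac{5580}{-3091}} + 10497}\right)} = \sqrt{5 + \left(7337 - \sqrt{\frac{1}{\left(-4289\right) \left(- \frac{1}{2153}\right) - - \frac{5580}{3091}} + 10497}\right)} = \sqrt{5 + \left(7337 - \sqrt{\frac{1}{\frac{4289}{2153} + \frac{5580}{3091}} + 10497}\right)} = \sqrt{5 + \left(7337 - \sqrt{\frac{1}{\frac{25271039}{6654923}} + 10497}\right)} = \sqrt{5 + \left(7337 - \sqrt{\frac{6654923}{25271039} + 10497}\right)} = \sqrt{5 + \left(7337 - \sqrt{\frac{265276751306}{25271039}}\right)} = \sqrt{5 + \left(7337 - \frac{\sqrt{6703819128047226934}}{25271039}\right)} = \sqrt{7342 - \frac{\sqrt{6703819128047226934}}{25271039}}$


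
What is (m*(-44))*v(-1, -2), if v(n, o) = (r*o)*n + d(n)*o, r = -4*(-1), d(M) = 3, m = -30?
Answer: 2640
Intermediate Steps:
r = 4
v(n, o) = 3*o + 4*n*o (v(n, o) = (4*o)*n + 3*o = 4*n*o + 3*o = 3*o + 4*n*o)
(m*(-44))*v(-1, -2) = (-30*(-44))*(-2*(3 + 4*(-1))) = 1320*(-2*(3 - 4)) = 1320*(-2*(-1)) = 1320*2 = 2640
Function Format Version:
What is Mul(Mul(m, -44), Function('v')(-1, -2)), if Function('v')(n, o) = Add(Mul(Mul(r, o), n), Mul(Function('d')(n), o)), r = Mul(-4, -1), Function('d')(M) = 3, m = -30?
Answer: 2640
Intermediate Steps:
r = 4
Function('v')(n, o) = Add(Mul(3, o), Mul(4, n, o)) (Function('v')(n, o) = Add(Mul(Mul(4, o), n), Mul(3, o)) = Add(Mul(4, n, o), Mul(3, o)) = Add(Mul(3, o), Mul(4, n, o)))
Mul(Mul(m, -44), Function('v')(-1, -2)) = Mul(Mul(-30, -44), Mul(-2, Add(3, Mul(4, -1)))) = Mul(1320, Mul(-2, Add(3, -4))) = Mul(1320, Mul(-2, -1)) = Mul(1320, 2) = 2640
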